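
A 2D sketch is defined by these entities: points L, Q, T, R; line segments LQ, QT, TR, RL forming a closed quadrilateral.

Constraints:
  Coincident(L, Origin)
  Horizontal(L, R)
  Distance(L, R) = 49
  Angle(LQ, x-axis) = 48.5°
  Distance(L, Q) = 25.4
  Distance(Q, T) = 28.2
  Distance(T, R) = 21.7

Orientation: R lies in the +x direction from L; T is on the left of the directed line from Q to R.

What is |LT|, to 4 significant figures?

49.74

Checks: |QT| = 28.20 ✓; |TR| = 21.70 ✓.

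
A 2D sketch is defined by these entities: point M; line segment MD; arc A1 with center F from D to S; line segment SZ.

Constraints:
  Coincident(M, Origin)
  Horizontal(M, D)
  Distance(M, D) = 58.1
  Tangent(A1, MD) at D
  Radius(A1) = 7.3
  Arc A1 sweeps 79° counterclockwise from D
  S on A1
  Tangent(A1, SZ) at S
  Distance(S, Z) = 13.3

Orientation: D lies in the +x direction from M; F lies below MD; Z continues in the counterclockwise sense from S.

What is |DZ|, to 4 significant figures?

21.30

M is at the origin; MD is horizontal with |MD| = 58.1 and D on the +x side, so D = (58.10, 0.000). The tangent condition forces FD to be normal to MD, so F = D + (0, -7.3) = (58.10, -7.300). On A1, D sits at bearing 90° from F; a 79° counterclockwise sweep puts S at bearing 169°, so S = F + 7.3·(cos 169°, sin 169°) = (50.93, -5.907). A1 meets SZ tangentially, so FS is at right angles to SZ, so SZ runs along (−sin 169°, cos 169°); with |SZ| = 13.3, Z = (48.40, -18.96). Then |DZ| = |Z − D| = 21.30.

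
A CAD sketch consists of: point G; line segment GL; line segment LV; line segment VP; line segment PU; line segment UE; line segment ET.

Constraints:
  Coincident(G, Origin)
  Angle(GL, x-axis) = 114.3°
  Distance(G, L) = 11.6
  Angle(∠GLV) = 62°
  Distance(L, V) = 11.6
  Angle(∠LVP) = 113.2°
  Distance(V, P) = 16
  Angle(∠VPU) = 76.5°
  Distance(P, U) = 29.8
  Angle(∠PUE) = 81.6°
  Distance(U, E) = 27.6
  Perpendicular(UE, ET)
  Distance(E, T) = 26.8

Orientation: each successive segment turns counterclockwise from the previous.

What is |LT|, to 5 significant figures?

16.964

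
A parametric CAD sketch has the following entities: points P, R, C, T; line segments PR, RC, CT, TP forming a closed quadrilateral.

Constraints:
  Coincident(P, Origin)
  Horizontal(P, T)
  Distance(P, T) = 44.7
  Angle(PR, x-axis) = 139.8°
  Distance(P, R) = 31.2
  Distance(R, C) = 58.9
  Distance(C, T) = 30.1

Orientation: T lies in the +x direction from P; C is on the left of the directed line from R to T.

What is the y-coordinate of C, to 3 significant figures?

28.3

Checks: P = (0.00, 0.00) ✓; |RC| = 58.90 ✓; |CT| = 30.10 ✓.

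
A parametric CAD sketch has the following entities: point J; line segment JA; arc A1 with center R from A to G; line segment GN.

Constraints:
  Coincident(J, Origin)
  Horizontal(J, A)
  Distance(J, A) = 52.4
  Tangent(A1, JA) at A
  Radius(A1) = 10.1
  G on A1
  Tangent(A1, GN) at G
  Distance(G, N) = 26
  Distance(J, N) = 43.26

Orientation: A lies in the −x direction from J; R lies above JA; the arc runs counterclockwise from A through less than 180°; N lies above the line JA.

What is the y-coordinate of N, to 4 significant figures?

29.12

Checks: |RG| = 10.10 ✓; ∠(RG, GN) = 90.00° ✓; |GN| = 26.00 ✓; |JN| = 43.26 ✓.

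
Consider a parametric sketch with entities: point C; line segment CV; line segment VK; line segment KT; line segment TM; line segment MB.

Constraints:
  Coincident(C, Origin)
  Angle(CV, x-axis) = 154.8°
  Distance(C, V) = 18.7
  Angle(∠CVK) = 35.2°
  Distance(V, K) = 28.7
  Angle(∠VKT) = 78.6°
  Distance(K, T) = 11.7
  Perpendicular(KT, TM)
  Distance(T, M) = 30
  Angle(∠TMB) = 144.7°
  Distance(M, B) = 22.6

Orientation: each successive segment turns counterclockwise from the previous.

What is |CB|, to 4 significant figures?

40.16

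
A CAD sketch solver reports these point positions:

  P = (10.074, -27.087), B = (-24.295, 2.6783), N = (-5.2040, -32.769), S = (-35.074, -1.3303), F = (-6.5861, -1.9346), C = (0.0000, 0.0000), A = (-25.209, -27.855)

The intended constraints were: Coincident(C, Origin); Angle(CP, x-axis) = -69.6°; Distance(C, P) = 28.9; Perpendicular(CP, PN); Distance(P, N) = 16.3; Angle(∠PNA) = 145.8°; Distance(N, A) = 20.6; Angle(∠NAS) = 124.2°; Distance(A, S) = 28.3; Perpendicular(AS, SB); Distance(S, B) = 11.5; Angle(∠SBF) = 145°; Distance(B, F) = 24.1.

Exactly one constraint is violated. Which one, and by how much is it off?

Distance(B, F) = 24.1 — off by 5.80.

C = (0.00, 0.00) ✓; CP at -69.60° ✓; |CP| = 28.90 ✓; ∠(CP, PN) = 90.00° ✓; |PN| = 16.30 ✓; ∠PNA = 145.8° ✓; |NA| = 20.60 ✓; ∠NAS = 124.2° ✓; |AS| = 28.30 ✓; ∠(AS, SB) = 90.00° ✓; |SB| = 11.50 ✓; ∠SBF = 145.0° ✓; |BF| = 18.30 ✗.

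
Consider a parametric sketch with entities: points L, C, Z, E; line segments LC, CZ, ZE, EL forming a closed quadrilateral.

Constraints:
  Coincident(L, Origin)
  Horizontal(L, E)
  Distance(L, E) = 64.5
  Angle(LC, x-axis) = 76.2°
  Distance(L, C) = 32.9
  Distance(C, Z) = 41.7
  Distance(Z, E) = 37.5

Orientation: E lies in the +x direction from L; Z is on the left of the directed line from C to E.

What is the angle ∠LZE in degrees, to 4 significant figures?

78.84°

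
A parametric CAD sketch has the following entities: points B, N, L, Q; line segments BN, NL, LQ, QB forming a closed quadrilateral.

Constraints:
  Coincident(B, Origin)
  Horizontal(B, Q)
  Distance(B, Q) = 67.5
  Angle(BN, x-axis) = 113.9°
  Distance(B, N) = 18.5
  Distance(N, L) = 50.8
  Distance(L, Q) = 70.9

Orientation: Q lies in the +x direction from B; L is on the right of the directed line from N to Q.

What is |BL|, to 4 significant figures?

32.76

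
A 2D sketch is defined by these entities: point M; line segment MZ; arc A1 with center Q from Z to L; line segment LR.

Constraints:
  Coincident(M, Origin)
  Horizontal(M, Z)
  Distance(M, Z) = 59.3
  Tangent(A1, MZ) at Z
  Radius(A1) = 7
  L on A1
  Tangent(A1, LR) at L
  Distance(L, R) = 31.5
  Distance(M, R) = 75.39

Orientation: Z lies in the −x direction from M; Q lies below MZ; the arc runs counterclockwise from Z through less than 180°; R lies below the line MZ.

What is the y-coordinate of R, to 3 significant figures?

-38.8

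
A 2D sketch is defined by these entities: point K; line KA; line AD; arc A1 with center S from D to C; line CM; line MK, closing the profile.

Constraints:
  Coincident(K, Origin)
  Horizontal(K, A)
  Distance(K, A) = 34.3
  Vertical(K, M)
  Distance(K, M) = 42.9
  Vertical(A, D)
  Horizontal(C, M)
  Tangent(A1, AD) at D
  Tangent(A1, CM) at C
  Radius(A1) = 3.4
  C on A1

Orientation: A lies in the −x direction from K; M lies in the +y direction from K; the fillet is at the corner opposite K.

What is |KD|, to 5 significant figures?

52.314

K is at the origin; K and A share the same y with |KA| = 34.3 and A on the −x side, so A = (-34.300, 0.0000). KM is vertical with |KM| = 42.9 and M on the +y side, so M = (0.0000, 42.900). The virtual corner opposite K is at (-34.300, 42.900). Since A1 is tangent to AD there, SD ⟂ AD and since A1 is tangent to CM there, SC ⟂ CM, with radius 3.4, so the center S sits 3.4 in from both sides at S = (-30.900, 39.500). That places the tangent points at D = (-34.300, 39.500) on AD and C = (-30.900, 42.900) on CM. Then |KD| = |D − K| = 52.314.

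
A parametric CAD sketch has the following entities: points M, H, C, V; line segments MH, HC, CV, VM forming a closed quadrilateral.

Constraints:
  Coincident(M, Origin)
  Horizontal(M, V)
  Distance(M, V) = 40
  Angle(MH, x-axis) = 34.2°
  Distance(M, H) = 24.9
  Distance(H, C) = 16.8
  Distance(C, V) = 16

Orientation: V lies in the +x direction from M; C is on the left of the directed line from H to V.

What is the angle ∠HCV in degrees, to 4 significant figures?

93.65°

Checks: M = (0.00, 0.00) ✓; |HC| = 16.80 ✓; |CV| = 16.00 ✓.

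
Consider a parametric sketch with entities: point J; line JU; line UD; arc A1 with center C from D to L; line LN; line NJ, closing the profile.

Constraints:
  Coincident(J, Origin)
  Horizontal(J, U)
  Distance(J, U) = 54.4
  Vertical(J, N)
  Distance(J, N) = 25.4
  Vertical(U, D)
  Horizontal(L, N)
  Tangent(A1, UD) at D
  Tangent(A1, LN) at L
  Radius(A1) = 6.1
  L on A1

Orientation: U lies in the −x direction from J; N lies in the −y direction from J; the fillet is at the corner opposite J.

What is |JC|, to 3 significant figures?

52.0

J is at the origin; J and U share the same y with |JU| = 54.4 and U on the −x side, so U = (-54.4, 0.00). J and N share the same x with |JN| = 25.4 and N on the −y side, so N = (0.00, -25.4). The virtual corner opposite J is at (-54.4, -25.4). The tangent condition forces CD to be normal to UD and tangency of A1 to LN means the radius CL is perpendicular to LN, with radius 6.1, so the center C sits 6.1 in from both sides at C = (-48.3, -19.3). Then |JC| = |C − J| = 52.0.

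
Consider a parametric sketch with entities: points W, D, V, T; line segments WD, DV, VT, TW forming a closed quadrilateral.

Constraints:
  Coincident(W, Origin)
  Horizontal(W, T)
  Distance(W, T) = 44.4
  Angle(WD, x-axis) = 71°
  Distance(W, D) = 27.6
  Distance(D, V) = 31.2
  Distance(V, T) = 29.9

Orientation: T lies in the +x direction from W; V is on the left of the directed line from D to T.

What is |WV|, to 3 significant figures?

49.7

W is at the origin; WT is horizontal with |WT| = 44.4 and T in +x, so T = (44.4, 0). WD runs at 71.0° with |WD| = 27.6, so D = (8.99, 26.1). V is determined by |DV| = 31.2 and |VT| = 29.9 together: it lies at the intersection of circle(D, 31.2) and circle(T, 29.9). With |DT| = 44.0, the foot of the radical line on DT is 22.9 from D and the perpendicular offset is √(31.2² − 22.9²) = 21.2. Taking the left-of-DT solution: V = (40.0, 29.6).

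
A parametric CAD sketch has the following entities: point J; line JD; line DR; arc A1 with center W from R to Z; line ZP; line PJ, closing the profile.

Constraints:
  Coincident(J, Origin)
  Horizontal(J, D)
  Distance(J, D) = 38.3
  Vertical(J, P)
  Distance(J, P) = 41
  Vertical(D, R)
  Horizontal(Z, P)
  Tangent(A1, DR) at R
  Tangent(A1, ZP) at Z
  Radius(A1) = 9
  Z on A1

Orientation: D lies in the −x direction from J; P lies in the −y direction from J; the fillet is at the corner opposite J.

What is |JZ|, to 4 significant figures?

50.39

J is at the origin; JD is horizontal with |JD| = 38.3 and D on the −x side, so D = (-38.30, 0.000). JP is vertical with |JP| = 41.0 and P on the −y side, so P = (0.000, -41.00). The virtual corner opposite J is at (-38.30, -41.00). Tangency of A1 to DR means the radius WR is perpendicular to DR and since A1 is tangent to ZP there, WZ ⟂ ZP, with radius 9.0, so the center W sits 9.0 in from both sides at W = (-29.30, -32.00). That places the tangent points at R = (-38.30, -32.00) on DR and Z = (-29.30, -41.00) on ZP. Then |JZ| = |Z − J| = 50.39.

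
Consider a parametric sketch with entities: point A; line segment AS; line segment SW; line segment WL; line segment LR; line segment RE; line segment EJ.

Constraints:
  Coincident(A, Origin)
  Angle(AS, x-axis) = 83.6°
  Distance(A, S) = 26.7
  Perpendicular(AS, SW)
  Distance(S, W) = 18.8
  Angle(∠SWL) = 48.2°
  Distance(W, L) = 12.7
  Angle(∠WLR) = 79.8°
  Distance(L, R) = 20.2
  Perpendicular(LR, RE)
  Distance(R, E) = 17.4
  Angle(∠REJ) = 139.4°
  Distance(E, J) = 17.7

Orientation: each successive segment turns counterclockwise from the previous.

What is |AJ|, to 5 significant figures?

52.078

LR is perpendicular to RE, so RE runs at 135.60°; with |RE| = 17.4, E = (-6.6484, 44.884). ∠REJ = 139.4° gives EJ at 176.20° from the x-axis; with |EJ| = 17.7, J = (-24.309, 46.057). Then |AJ| = |J − A| = 52.078.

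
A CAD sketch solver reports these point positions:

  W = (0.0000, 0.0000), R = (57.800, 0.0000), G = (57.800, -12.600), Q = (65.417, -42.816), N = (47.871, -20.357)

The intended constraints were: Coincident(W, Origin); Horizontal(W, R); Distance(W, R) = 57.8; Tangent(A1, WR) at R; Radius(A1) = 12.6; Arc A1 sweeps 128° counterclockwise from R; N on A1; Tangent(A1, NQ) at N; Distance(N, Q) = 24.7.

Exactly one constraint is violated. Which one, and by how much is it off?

Distance(N, Q) = 24.7 — off by 3.80.

W = (0.00, 0.00) ✓; W.y = 0.00, R.y = 0.00 ✓; |WR| = 57.80 ✓; ∠(GR, RW) = 90.00° ✓; |GR| = 12.60 ✓; bearing(G→N) − bearing(G→R) = 128.0° ✓; |GN| = 12.60 ✓; ∠(GN, NQ) = 90.00° ✓; |NQ| = 28.50 ✗.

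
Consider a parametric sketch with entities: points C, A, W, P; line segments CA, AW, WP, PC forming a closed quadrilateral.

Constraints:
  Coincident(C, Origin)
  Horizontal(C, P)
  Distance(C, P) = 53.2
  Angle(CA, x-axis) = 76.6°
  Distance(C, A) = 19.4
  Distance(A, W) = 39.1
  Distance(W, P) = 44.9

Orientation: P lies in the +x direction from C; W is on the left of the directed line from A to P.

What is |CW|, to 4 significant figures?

55.22

Checks: |AW| = 39.10 ✓; |WP| = 44.90 ✓.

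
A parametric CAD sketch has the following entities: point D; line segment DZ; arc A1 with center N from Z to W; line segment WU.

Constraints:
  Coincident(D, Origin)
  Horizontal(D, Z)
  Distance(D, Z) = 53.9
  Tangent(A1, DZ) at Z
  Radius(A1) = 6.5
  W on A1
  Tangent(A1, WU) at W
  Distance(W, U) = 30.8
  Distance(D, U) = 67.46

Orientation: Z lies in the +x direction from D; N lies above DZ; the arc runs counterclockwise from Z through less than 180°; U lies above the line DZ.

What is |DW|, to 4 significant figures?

60.79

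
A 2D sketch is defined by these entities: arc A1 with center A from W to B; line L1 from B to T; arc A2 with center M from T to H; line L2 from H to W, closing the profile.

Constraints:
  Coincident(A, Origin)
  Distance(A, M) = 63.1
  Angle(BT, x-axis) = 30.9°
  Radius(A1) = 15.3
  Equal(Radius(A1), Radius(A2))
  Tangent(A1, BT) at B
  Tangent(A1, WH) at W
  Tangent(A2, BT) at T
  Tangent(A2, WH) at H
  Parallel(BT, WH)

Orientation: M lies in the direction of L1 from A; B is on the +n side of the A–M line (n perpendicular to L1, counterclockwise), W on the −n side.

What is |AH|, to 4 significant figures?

64.93

The slot axis is L1's direction at 30.9°, so u = (cos 30.9°, sin 30.9°) = (0.8581, 0.5135) and n = (−sin 30.9°, cos 30.9°) = (-0.5135, 0.8581). A is at the origin and M lies 63.1 along u from A, so M = 63.1·u = (54.14, 32.40). Tangency of A1 to both parallel lines with radius 15.3 puts B and W at A ± 15.3·n: B = (-7.857, 13.13), W = (7.857, -13.13). Equal radii place T and H the same way about M: T = M + 15.3·n = (46.29, 45.53), H = M − 15.3·n = (62.00, 19.28). Then |AH| = |H − A| = 64.93.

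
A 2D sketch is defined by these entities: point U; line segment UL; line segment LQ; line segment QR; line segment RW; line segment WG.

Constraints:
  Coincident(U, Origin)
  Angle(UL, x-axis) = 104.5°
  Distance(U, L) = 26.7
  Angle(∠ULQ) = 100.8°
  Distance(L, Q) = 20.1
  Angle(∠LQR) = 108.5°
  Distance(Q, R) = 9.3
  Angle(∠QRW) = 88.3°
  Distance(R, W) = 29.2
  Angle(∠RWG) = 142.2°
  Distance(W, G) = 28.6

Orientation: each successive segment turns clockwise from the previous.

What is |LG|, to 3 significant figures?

32.4

∠QRW = 88.3° gives RW at -138° from the x-axis; with |RW| = 29.2, W = (-3.74, 8.15). ∠RWG = 142.2° gives WG at -176° from the x-axis; with |WG| = 28.6, G = (-32.3, 6.01). Then |LG| = |G − L| = 32.4.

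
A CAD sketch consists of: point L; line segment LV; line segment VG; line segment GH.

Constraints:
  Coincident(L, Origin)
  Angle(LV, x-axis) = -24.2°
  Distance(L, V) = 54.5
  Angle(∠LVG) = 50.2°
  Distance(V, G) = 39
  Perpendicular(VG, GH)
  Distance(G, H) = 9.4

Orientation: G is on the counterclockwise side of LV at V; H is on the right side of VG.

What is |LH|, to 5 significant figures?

51.436

∠LVG = 50.2°, so VG runs at -24.2° + (180° − 50.2°) = 105.60° from the x-axis; with |VG| = 39.0, G = V + 39.0·(cos 105.60°, sin 105.60°) = (39.223, 15.223). VG is perpendicular to GH; with |GH| = 9.4 on the right of VG, H = G + 9.4·(0.96316, 0.26892) = (48.276, 17.750). Then |LH| = |H − L| = 51.436.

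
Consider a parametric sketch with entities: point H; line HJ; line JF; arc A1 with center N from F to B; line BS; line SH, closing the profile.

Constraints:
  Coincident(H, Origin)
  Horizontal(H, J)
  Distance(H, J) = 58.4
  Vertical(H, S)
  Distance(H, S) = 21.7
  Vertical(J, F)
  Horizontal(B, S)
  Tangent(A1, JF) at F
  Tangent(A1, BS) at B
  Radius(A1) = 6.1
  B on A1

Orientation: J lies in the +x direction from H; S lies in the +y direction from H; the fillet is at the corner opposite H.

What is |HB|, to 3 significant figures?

56.6

The virtual corner opposite H is at (58.4, 21.7). The tangent condition forces NF to be normal to JF and the tangent condition forces NB to be normal to BS, with radius 6.1, so the center N sits 6.1 in from both sides at N = (52.3, 15.6). That places the tangent points at F = (58.4, 15.6) on JF and B = (52.3, 21.7) on BS. Then |HB| = |B − H| = 56.6.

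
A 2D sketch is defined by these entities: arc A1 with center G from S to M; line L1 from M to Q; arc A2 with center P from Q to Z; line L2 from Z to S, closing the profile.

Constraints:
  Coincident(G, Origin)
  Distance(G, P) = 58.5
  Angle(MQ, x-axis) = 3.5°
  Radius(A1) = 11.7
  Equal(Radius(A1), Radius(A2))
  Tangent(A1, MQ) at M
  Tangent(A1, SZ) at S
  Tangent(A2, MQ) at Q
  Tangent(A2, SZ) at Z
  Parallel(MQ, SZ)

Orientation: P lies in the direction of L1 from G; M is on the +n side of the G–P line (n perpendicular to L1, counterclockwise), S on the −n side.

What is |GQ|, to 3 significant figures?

59.7

The slot axis is L1's direction at 3.5°, so u = (cos 3.5°, sin 3.5°) = (0.998, 0.0610) and n = (−sin 3.5°, cos 3.5°) = (-0.0610, 0.998). G is at the origin and P lies 58.5 along u from G, so P = 58.5·u = (58.4, 3.57). Tangency of A1 to both parallel lines with radius 11.7 puts M and S at G ± 11.7·n: M = (-0.714, 11.7), S = (0.714, -11.7). Equal radii place Q and Z the same way about P: Q = P + 11.7·n = (57.7, 15.2), Z = P − 11.7·n = (59.1, -8.11). Then |GQ| = |Q − G| = 59.7.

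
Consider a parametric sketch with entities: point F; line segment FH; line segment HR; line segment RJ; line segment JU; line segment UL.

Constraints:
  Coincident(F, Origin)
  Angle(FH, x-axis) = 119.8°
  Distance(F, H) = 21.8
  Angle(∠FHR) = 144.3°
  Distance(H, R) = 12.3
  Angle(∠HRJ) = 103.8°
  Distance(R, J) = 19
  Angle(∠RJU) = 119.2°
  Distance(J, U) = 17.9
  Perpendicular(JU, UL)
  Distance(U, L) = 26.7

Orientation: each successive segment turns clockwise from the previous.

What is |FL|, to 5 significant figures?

3.6042

F is at the origin; FH runs at 119.8° with length 21.8, so H = (-10.834, 18.917). ∠FHR = 144.3° gives HR at 84.100° from the x-axis; with |HR| = 12.3, R = (-9.5697, 31.152). ∠HRJ = 103.8° gives RJ at 7.9000° from the x-axis; with |RJ| = 19.0, J = (9.2500, 33.764). ∠RJU = 119.2° gives JU at -52.900° from the x-axis; with |JU| = 17.9, U = (20.047, 19.487). The perpendicularity gives UL at right angles to JU, so UL runs at -142.90°; with |UL| = 26.7, L = (-1.2481, 3.3812). Then |FL| = |L − F| = 3.6042.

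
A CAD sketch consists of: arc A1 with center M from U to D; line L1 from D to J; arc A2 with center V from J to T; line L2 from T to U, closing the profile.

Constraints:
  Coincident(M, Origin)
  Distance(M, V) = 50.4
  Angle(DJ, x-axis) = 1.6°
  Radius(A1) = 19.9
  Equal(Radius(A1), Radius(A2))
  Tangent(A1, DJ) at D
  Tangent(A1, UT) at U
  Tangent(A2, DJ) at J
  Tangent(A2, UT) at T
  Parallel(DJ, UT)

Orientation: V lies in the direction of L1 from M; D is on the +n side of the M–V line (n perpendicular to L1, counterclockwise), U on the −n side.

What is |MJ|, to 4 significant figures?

54.19

The slot axis is L1's direction at 1.6°, so u = (cos 1.6°, sin 1.6°) = (0.9996, 0.02792) and n = (−sin 1.6°, cos 1.6°) = (-0.02792, 0.9996). M is at the origin and V lies 50.4 along u from M, so V = 50.4·u = (50.38, 1.407). Tangency of A1 to both parallel lines with radius 19.9 puts D and U at M ± 19.9·n: D = (-0.5556, 19.89), U = (0.5556, -19.89). Equal radii place J and T the same way about V: J = V + 19.9·n = (49.82, 21.30), T = V − 19.9·n = (50.94, -18.48). Then |MJ| = |J − M| = 54.19.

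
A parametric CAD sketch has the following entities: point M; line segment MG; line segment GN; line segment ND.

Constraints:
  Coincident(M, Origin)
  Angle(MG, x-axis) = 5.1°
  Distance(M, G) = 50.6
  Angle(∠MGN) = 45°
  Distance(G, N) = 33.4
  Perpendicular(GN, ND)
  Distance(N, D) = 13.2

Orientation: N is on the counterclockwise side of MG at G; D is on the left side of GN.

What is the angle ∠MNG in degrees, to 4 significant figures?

93.80°

M is at the origin; MG runs at 5.1° with length 50.6, so G = 50.6·(cos 5.1°, sin 5.1°) = (50.40, 4.498). ∠MGN = 45.0°, so GN runs at 5.1° + (180° − 45.0°) = 140.1° from the x-axis; with |GN| = 33.4, N = G + 33.4·(cos 140.1°, sin 140.1°) = (24.78, 25.92). Then cos ∠MNG = NM·NG / (|NM||NG|), giving 93.80°.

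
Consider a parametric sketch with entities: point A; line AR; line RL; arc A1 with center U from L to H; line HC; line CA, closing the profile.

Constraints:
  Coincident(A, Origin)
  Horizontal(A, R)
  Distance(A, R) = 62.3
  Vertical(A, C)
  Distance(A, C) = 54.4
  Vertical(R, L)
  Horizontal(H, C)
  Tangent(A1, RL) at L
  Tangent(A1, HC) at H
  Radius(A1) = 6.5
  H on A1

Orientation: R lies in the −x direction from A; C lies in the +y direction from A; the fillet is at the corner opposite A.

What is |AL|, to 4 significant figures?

78.59

The virtual corner opposite A is at (-62.30, 54.40). A1 meets RL tangentially, so UL is at right angles to RL and A1 meets HC tangentially, so UH is at right angles to HC, with radius 6.5, so the center U sits 6.5 in from both sides at U = (-55.80, 47.90). That places the tangent points at L = (-62.30, 47.90) on RL and H = (-55.80, 54.40) on HC. Then |AL| = |L − A| = 78.59.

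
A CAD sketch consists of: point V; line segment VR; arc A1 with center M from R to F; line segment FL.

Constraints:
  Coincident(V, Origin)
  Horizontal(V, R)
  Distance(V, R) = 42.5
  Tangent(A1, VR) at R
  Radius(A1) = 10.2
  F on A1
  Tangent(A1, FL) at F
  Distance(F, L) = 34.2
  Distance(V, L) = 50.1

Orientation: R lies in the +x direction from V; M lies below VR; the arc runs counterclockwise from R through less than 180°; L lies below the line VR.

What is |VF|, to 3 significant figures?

33.5

V is at the origin; V and R share the same y with |VR| = 42.5 and R on the +x side, so R = (42.5, 0.00). The tangent condition forces MR to be normal to VR, so M = R + (0, -10.2) = (42.5, -10.2). Since MF ⟂ FL (tangency), |ML| = √(10.2² + 34.2²) = 35.7 regardless of where F sits on A1. So L lies on both circle(V, 50.1) and circle(M, 35.7); the below-VR intersection is L = (26.9, -42.3). F is the foot of the tangent from L: F = (32.4, -8.54).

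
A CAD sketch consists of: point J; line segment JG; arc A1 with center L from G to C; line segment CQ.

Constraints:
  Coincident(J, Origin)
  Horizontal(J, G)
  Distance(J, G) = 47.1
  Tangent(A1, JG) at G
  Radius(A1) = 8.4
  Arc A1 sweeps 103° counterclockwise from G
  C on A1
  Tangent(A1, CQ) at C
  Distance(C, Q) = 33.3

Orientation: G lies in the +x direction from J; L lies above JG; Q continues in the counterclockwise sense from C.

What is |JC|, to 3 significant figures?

56.2

A1 meets JG tangentially, so LG is at right angles to JG, so L = G + (0, 8.4) = (47.1, 8.40). On A1, G sits at bearing -90° from L; a 103° counterclockwise sweep puts C at bearing 13°, so C = L + 8.4·(cos 13°, sin 13°) = (55.3, 10.3). Then |JC| = |C − J| = 56.2.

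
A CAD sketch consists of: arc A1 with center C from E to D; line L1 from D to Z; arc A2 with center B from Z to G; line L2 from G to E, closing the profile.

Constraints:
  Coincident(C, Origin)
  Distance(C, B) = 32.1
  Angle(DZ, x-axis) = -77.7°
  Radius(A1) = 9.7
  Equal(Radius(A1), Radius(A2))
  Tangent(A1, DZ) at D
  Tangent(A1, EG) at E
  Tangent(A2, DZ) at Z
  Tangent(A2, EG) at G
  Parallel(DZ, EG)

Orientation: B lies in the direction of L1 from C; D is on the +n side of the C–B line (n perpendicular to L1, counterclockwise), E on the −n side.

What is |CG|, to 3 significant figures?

33.5

The slot axis is L1's direction at -77.7°, so u = (cos -77.7°, sin -77.7°) = (0.213, -0.977) and n = (−sin -77.7°, cos -77.7°) = (0.977, 0.213). C is at the origin and B lies 32.1 along u from C, so B = 32.1·u = (6.84, -31.4). Tangency of A1 to both parallel lines with radius 9.7 puts D and E at C ± 9.7·n: D = (9.48, 2.07), E = (-9.48, -2.07). Equal radii place Z and G the same way about B: Z = B + 9.7·n = (16.3, -29.3), G = B − 9.7·n = (-2.64, -33.4). Then |CG| = |G − C| = 33.5.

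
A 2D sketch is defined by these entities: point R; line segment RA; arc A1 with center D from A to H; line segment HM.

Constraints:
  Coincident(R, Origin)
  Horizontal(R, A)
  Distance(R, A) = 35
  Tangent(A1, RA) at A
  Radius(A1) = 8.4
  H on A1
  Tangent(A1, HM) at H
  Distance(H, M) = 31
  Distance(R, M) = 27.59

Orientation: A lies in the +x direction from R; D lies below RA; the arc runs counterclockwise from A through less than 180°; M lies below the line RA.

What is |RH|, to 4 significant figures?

28.80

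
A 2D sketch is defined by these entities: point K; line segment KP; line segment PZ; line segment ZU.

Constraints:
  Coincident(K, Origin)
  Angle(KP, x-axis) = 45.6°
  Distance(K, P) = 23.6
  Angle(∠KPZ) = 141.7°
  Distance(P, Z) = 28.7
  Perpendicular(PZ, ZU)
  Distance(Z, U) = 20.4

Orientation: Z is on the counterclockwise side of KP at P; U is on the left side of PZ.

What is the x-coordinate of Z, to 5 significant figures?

19.562

K is at the origin; KP runs at 45.6° with length 23.6, so P = 23.6·(cos 45.6°, sin 45.6°) = (16.512, 16.862). ∠KPZ = 141.7°, so PZ runs at 45.6° + (180° − 141.7°) = 83.900° from the x-axis; with |PZ| = 28.7, Z = P + 28.7·(cos 83.900°, sin 83.900°) = (19.562, 45.399). So Z.x = 19.562.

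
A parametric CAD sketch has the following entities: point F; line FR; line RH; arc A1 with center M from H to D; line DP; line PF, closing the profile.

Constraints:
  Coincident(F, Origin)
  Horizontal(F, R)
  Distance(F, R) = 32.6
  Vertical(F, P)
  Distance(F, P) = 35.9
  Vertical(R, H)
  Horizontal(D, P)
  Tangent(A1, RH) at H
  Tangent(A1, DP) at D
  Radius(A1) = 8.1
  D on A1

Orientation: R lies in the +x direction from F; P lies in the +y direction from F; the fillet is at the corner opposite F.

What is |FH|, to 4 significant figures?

42.84

The virtual corner opposite F is at (32.60, 35.90). Tangency of A1 to RH means the radius MH is perpendicular to RH and since A1 is tangent to DP there, MD ⟂ DP, with radius 8.1, so the center M sits 8.1 in from both sides at M = (24.50, 27.80). That places the tangent points at H = (32.60, 27.80) on RH and D = (24.50, 35.90) on DP. Then |FH| = |H − F| = 42.84.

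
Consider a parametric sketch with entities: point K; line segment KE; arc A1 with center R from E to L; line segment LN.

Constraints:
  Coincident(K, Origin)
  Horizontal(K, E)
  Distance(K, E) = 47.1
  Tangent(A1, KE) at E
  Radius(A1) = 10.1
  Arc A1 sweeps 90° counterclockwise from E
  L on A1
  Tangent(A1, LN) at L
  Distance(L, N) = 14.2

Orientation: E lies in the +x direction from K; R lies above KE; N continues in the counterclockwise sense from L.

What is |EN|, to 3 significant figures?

26.3

K is at the origin; K and E share the same y with |KE| = 47.1 and E on the +x side, so E = (47.1, 0.00). Since A1 is tangent to KE there, RE ⟂ KE, so R = E + (0, 10.1) = (47.1, 10.1). On A1, E sits at bearing -90° from R; a 90° counterclockwise sweep puts L at bearing 0°, so L = R + 10.1·(cos 0°, sin 0°) = (57.2, 10.1). The tangent condition forces RL to be normal to LN, so LN runs along (−sin 0°, cos 0°); with |LN| = 14.2, N = (57.2, 24.3). Then |EN| = |N − E| = 26.3.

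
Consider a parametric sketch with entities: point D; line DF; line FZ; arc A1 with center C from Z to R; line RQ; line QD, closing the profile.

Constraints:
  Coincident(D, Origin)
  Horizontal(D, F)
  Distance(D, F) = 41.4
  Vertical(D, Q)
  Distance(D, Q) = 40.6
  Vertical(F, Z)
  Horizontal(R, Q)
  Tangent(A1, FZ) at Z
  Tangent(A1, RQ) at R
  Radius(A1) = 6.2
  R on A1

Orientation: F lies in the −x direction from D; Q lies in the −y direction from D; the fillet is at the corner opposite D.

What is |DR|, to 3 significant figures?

53.7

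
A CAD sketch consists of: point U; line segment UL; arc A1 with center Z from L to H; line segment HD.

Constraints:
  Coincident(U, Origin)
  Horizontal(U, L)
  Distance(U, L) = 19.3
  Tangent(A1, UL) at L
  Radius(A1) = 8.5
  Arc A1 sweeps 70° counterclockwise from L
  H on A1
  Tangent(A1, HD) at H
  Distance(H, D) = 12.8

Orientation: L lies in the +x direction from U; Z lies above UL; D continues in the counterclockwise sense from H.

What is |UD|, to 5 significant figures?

36.238

U is at the origin; U and L share the same y with |UL| = 19.3 and L on the +x side, so L = (19.300, 0.0000). Tangency of A1 to UL means the radius ZL is perpendicular to UL, so Z = L + (0, 8.5) = (19.300, 8.5000). On A1, L sits at bearing -90° from Z; a 70° counterclockwise sweep puts H at bearing -20°, so H = Z + 8.5·(cos -20°, sin -20°) = (27.287, 5.5928). The tangent condition forces ZH to be normal to HD, so HD runs along (−sin -20°, cos -20°); with |HD| = 12.8, D = (31.665, 17.621). Then |UD| = |D − U| = 36.238.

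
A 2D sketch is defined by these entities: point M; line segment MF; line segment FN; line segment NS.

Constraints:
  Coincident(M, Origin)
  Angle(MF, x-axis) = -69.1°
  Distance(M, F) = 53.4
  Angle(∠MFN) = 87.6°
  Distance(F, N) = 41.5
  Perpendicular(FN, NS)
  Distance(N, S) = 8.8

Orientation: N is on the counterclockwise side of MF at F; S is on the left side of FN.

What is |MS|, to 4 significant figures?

59.39

M is at the origin; MF runs at -69.1° with length 53.4, so F = 53.4·(cos -69.1°, sin -69.1°) = (19.05, -49.89). ∠MFN = 87.6°, so FN runs at -69.1° + (180° − 87.6°) = 23.30° from the x-axis; with |FN| = 41.5, N = F + 41.5·(cos 23.30°, sin 23.30°) = (57.17, -33.47). FN ⟂ NS; with |NS| = 8.8 on the left of FN, S = N + 8.8·(-0.3955, 0.9184) = (53.68, -25.39). Then |MS| = |S − M| = 59.39.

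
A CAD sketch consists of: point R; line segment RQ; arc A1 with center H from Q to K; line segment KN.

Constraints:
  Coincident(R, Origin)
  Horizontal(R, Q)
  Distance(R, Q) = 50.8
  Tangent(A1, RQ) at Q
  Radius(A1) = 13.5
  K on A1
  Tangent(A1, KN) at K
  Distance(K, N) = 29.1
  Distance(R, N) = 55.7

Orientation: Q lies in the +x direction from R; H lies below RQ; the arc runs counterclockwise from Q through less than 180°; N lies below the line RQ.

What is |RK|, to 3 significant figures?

39.5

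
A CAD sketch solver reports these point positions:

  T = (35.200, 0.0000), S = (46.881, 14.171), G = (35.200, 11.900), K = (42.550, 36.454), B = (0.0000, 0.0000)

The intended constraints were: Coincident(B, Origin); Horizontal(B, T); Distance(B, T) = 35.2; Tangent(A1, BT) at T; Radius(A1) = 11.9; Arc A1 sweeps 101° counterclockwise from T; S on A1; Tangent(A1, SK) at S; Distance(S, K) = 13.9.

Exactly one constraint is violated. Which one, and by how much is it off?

Distance(S, K) = 13.9 — off by 8.80.

B = (0.00, 0.00) ✓; B.y = 0.00, T.y = 0.00 ✓; |BT| = 35.20 ✓; ∠(GT, TB) = 90.00° ✓; |GT| = 11.90 ✓; bearing(G→S) − bearing(G→T) = 101.0° ✓; |GS| = 11.90 ✓; ∠(GS, SK) = 90.00° ✓; |SK| = 22.70 ✗.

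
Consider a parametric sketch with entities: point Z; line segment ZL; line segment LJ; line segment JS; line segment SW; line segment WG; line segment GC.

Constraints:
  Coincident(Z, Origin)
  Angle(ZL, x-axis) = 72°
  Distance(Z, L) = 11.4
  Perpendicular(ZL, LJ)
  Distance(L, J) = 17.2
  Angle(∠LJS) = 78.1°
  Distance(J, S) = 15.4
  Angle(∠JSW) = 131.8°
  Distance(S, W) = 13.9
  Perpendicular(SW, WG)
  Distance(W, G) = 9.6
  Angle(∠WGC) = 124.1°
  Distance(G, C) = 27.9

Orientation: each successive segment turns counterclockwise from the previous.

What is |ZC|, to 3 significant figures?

24.7

SW ⟂ WG, so WG runs at 42.1°; with |WG| = 9.6, G = (1.97, -3.03). ∠WGC = 124.1° gives GC at 98.0° from the x-axis; with |GC| = 27.9, C = (-1.91, 24.6). Then |ZC| = |C − Z| = 24.7.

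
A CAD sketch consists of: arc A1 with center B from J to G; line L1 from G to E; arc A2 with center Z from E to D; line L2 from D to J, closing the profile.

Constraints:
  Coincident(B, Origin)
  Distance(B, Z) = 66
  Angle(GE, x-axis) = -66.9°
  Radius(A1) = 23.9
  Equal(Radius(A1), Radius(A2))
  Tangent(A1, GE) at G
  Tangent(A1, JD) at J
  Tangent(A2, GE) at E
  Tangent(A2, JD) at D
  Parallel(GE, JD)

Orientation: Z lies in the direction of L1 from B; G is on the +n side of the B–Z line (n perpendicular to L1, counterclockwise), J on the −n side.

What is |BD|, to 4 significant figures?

70.19

The slot axis is L1's direction at -66.9°, so u = (cos -66.9°, sin -66.9°) = (0.3923, -0.9198) and n = (−sin -66.9°, cos -66.9°) = (0.9198, 0.3923). B is at the origin and Z lies 66.0 along u from B, so Z = 66.0·u = (25.89, -60.71). Tangency of A1 to both parallel lines with radius 23.9 puts G and J at B ± 23.9·n: G = (21.98, 9.377), J = (-21.98, -9.377). Equal radii place E and D the same way about Z: E = Z + 23.9·n = (47.88, -51.33), D = Z − 23.9·n = (3.911, -70.09). Then |BD| = |D − B| = 70.19.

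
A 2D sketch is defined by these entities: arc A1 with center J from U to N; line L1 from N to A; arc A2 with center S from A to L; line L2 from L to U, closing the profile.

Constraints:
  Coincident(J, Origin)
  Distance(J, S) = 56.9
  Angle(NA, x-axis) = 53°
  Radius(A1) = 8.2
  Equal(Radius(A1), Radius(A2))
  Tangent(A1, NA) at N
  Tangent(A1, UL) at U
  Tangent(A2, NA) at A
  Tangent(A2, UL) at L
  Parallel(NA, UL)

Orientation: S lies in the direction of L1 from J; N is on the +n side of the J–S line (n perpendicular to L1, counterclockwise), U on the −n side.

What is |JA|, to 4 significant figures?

57.49

The slot axis is L1's direction at 53.0°, so u = (cos 53.0°, sin 53.0°) = (0.6018, 0.7986) and n = (−sin 53.0°, cos 53.0°) = (-0.7986, 0.6018). J is at the origin and S lies 56.9 along u from J, so S = 56.9·u = (34.24, 45.44). Tangency of A1 to both parallel lines with radius 8.2 puts N and U at J ± 8.2·n: N = (-6.549, 4.935), U = (6.549, -4.935). Equal radii place A and L the same way about S: A = S + 8.2·n = (27.69, 50.38), L = S − 8.2·n = (40.79, 40.51). Then |JA| = |A − J| = 57.49.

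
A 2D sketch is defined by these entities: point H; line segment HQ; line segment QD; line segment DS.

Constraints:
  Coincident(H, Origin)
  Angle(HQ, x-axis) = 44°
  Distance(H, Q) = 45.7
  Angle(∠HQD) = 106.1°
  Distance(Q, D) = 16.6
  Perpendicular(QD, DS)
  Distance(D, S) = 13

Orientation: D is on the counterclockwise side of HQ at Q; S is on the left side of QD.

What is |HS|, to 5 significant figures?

42.570

∠HQD = 106.1°, so QD runs at 44.0° + (180° − 106.1°) = 117.90° from the x-axis; with |QD| = 16.6, D = Q + 16.6·(cos 117.90°, sin 117.90°) = (25.106, 46.416). The perpendicularity gives DS at right angles to QD; with |DS| = 13.0 on the left of QD, S = D + 13.0·(-0.88377, -0.46793) = (13.617, 40.333). Then |HS| = |S − H| = 42.570.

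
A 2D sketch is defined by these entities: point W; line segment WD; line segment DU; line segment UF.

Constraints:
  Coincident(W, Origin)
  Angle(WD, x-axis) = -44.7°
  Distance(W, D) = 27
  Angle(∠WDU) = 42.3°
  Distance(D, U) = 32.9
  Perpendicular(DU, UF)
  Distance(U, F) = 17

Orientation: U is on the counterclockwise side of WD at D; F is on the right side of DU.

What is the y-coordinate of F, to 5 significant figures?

14.753

W is at the origin; WD runs at -44.7° with length 27.0, so D = 27.0·(cos -44.7°, sin -44.7°) = (19.192, -18.992). ∠WDU = 42.3°, so DU runs at -44.7° + (180° − 42.3°) = 93.000° from the x-axis; with |DU| = 32.9, U = D + 32.9·(cos 93.000°, sin 93.000°) = (17.470, 13.863). DU is perpendicular to UF; with |UF| = 17.0 on the right of DU, F = U + 17.0·(0.99863, 0.052336) = (34.446, 14.753). So F.y = 14.753.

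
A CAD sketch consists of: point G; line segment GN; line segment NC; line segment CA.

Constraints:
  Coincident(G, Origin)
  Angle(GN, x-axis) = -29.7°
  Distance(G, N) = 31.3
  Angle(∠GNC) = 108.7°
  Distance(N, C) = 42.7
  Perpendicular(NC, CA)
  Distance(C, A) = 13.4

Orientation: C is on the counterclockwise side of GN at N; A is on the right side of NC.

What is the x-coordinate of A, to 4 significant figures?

68.02

∠GNC = 108.7°, so NC runs at -29.7° + (180° − 108.7°) = 41.60° from the x-axis; with |NC| = 42.7, C = N + 42.7·(cos 41.60°, sin 41.60°) = (59.12, 12.84). NC ⟂ CA; with |CA| = 13.4 on the right of NC, A = C + 13.4·(0.6639, -0.7478) = (68.02, 2.821). So A.x = 68.02.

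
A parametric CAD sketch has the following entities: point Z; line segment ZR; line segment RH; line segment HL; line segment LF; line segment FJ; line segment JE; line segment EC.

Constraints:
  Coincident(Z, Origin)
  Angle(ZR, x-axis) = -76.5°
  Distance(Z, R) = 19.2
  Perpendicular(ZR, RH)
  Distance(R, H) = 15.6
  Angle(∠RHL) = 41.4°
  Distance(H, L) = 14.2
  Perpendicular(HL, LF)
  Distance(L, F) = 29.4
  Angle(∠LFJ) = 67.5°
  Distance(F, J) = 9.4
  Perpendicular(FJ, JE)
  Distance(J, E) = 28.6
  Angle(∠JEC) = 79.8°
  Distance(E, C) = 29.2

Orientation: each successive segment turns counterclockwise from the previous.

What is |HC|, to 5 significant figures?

43.742

Z is at the origin; ZR runs at -76.5° with length 19.2, so R = (4.4822, -18.670). ZR is perpendicular to RH, so RH runs at 13.500°; with |RH| = 15.6, H = (19.651, -15.028). ∠RHL = 41.4° gives HL at 152.10° from the x-axis; with |HL| = 14.2, L = (7.1016, -8.3832). The perpendicularity gives LF at right angles to HL, so LF runs at -117.90°; with |LF| = 29.4, F = (-6.6555, -34.366). ∠LFJ = 67.5° gives FJ at -5.4000° from the x-axis; with |FJ| = 9.4, J = (2.7028, -35.250). FJ ⟂ JE, so JE runs at 84.600°; with |JE| = 28.6, E = (5.3943, -6.7774). ∠JEC = 79.8° gives EC at -175.20° from the x-axis; with |EC| = 29.2, C = (-23.703, -9.2208). Then |HC| = |C − H| = 43.742.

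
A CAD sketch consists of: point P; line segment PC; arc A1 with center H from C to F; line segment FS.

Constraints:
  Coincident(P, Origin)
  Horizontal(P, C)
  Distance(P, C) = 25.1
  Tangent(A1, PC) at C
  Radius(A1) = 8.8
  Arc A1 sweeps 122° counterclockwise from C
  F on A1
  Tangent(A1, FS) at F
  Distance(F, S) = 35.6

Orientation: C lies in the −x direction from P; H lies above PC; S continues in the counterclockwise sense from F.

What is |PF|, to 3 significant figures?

22.2

Since A1 is tangent to PC there, HC ⟂ PC, so H = C + (0, 8.8) = (-25.1, 8.80). On A1, C sits at bearing -90° from H; a 122° counterclockwise sweep puts F at bearing 32°, so F = H + 8.8·(cos 32°, sin 32°) = (-17.6, 13.5). Then |PF| = |F − P| = 22.2.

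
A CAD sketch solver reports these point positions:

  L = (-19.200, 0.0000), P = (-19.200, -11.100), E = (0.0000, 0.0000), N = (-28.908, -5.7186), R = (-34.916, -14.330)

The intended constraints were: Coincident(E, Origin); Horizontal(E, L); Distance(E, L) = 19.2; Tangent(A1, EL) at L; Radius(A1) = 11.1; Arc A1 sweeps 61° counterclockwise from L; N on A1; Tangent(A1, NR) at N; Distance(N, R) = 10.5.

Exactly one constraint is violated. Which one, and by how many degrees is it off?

Tangent(A1, NR) at N — off by 5.90°.

E = (0.00, 0.00) ✓; E.y = 0.00, L.y = 0.00 ✓; |EL| = 19.20 ✓; ∠(PL, LE) = 90.00° ✓; |PL| = 11.10 ✓; bearing(P→N) − bearing(P→L) = 61.00° ✓; |PN| = 11.10 ✓; ∠(PN, NR) = 95.90° ✗; |NR| = 10.50 ✓.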